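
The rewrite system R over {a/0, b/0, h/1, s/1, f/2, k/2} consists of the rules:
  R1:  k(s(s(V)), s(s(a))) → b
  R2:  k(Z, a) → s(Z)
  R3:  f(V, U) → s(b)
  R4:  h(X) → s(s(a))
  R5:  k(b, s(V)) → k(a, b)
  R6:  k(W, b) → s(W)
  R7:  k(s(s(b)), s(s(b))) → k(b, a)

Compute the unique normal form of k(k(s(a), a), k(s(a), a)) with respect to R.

1. k(k(s(a), a), k(s(a), a))  →  k(s(s(a)), k(s(a), a))   [R2 at 1]
2. k(s(s(a)), k(s(a), a))  →  k(s(s(a)), s(s(a)))   [R2 at 2]
3. k(s(s(a)), s(s(a)))  →  b   [R1 at ε]

b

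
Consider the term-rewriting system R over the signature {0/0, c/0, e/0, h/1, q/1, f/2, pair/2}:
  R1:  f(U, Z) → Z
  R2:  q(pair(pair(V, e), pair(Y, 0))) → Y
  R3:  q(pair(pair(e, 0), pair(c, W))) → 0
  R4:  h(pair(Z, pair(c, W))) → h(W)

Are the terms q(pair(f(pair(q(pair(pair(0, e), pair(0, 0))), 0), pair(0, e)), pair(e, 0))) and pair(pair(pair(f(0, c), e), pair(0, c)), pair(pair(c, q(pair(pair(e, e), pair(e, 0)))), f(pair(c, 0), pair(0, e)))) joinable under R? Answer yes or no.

Reduce t₁ = q(pair(f(pair(q(pair(pair(0, e), pair(0, 0))), 0), pair(0, e)), pair(e, 0))):
1. q(pair(f(pair(q(pair(pair(0, e), pair(0, 0))), 0), pair(0, e)), pair(e, 0)))  →  q(pair(pair(0, e), pair(e, 0)))   [R1 at 1.1]
2. q(pair(pair(0, e), pair(e, 0)))  →  e   [R2 at ε]

Reduce t₂ = pair(pair(pair(f(0, c), e), pair(0, c)), pair(pair(c, q(pair(pair(e, e), pair(e, 0)))), f(pair(c, 0), pair(0, e)))):
1. pair(pair(pair(f(0, c), e), pair(0, c)), pair(pair(c, q(pair(pair(e, e), pair(e, 0)))), f(pair(c, 0), pair(0, e))))  →  pair(pair(pair(c, e), pair(0, c)), pair(pair(c, q(pair(pair(e, e), pair(e, 0)))), f(pair(c, 0), pair(0, e))))   [R1 at 1.1.1]
2. pair(pair(pair(c, e), pair(0, c)), pair(pair(c, q(pair(pair(e, e), pair(e, 0)))), f(pair(c, 0), pair(0, e))))  →  pair(pair(pair(c, e), pair(0, c)), pair(pair(c, e), f(pair(c, 0), pair(0, e))))   [R2 at 2.1.2]
3. pair(pair(pair(c, e), pair(0, c)), pair(pair(c, e), f(pair(c, 0), pair(0, e))))  →  pair(pair(pair(c, e), pair(0, c)), pair(pair(c, e), pair(0, e)))   [R1 at 2.2]

no — NF(t₁) = e, NF(t₂) = pair(pair(pair(c, e), pair(0, c)), pair(pair(c, e), pair(0, e)))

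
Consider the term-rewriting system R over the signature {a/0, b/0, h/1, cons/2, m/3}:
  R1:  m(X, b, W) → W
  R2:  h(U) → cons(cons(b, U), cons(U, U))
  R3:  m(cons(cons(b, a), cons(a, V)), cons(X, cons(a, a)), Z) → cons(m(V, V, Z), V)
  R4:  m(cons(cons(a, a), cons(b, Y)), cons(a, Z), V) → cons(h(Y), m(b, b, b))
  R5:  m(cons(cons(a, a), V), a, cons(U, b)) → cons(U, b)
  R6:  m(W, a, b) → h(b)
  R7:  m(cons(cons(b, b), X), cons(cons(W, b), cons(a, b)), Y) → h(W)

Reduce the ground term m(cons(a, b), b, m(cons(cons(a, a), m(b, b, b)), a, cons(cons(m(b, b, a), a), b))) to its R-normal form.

cons(cons(a, a), b)

1. m(cons(a, b), b, m(cons(cons(a, a), m(b, b, b)), a, cons(cons(m(b, b, a), a), b)))  →  m(cons(cons(a, a), m(b, b, b)), a, cons(cons(m(b, b, a), a), b))   [R1 at ε]
2. m(cons(cons(a, a), m(b, b, b)), a, cons(cons(m(b, b, a), a), b))  →  cons(cons(m(b, b, a), a), b)   [R5 at ε]
3. cons(cons(m(b, b, a), a), b)  →  cons(cons(a, a), b)   [R1 at 1.1]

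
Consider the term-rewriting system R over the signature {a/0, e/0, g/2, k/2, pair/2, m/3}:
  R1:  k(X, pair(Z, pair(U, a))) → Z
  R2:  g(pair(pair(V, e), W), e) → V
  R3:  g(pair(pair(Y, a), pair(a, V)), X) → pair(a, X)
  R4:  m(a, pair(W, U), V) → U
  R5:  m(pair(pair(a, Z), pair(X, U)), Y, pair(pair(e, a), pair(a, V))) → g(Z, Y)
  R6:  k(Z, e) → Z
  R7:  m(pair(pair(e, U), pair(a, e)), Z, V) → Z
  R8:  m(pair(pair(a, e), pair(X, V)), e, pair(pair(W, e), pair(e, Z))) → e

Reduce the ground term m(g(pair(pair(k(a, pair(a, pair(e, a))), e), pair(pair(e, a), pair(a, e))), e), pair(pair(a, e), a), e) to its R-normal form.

1. m(g(pair(pair(k(a, pair(a, pair(e, a))), e), pair(pair(e, a), pair(a, e))), e), pair(pair(a, e), a), e)  →  m(k(a, pair(a, pair(e, a))), pair(pair(a, e), a), e)   [R2 at 1]
2. m(k(a, pair(a, pair(e, a))), pair(pair(a, e), a), e)  →  m(a, pair(pair(a, e), a), e)   [R1 at 1]
3. m(a, pair(pair(a, e), a), e)  →  a   [R4 at ε]

a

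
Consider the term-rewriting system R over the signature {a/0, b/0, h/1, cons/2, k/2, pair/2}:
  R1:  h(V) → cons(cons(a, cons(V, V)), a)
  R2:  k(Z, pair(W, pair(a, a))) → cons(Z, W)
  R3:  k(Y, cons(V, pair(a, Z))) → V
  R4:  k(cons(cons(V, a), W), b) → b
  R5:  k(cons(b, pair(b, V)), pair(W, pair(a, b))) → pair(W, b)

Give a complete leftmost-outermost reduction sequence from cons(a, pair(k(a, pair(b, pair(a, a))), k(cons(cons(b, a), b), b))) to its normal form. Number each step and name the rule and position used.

cons(a, pair(cons(a, b), b))

1. cons(a, pair(k(a, pair(b, pair(a, a))), k(cons(cons(b, a), b), b)))  →  cons(a, pair(cons(a, b), k(cons(cons(b, a), b), b)))   [R2 at 2.1]
2. cons(a, pair(cons(a, b), k(cons(cons(b, a), b), b)))  →  cons(a, pair(cons(a, b), b))   [R4 at 2.2]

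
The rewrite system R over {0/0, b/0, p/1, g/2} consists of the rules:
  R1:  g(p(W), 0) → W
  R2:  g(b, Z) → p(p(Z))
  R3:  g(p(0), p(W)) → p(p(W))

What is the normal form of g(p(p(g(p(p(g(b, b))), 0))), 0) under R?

p(p(p(p(b))))

1. g(p(p(g(p(p(g(b, b))), 0))), 0)  →  p(g(p(p(g(b, b))), 0))   [R1 at ε]
2. p(g(p(p(g(b, b))), 0))  →  p(p(g(b, b)))   [R1 at 1]
3. p(p(g(b, b)))  →  p(p(p(p(b))))   [R2 at 1.1]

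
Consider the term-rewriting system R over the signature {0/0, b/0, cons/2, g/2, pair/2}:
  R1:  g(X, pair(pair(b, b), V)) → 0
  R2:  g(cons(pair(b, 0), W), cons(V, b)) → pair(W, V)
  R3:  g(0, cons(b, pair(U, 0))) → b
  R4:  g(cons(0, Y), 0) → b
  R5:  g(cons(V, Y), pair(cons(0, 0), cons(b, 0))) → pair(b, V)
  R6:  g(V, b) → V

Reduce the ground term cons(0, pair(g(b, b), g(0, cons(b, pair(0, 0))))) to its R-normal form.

1. cons(0, pair(g(b, b), g(0, cons(b, pair(0, 0)))))  →  cons(0, pair(b, g(0, cons(b, pair(0, 0)))))   [R6 at 2.1]
2. cons(0, pair(b, g(0, cons(b, pair(0, 0)))))  →  cons(0, pair(b, b))   [R3 at 2.2]

cons(0, pair(b, b))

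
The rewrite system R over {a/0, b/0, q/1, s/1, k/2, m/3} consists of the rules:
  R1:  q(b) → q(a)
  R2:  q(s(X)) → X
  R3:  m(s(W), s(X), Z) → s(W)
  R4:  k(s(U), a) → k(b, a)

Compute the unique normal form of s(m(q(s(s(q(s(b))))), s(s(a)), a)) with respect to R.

s(s(b))

1. s(m(q(s(s(q(s(b))))), s(s(a)), a))  →  s(m(s(q(s(b))), s(s(a)), a))   [R2 at 1.1]
2. s(m(s(q(s(b))), s(s(a)), a))  →  s(s(q(s(b))))   [R3 at 1]
3. s(s(q(s(b))))  →  s(s(b))   [R2 at 1.1]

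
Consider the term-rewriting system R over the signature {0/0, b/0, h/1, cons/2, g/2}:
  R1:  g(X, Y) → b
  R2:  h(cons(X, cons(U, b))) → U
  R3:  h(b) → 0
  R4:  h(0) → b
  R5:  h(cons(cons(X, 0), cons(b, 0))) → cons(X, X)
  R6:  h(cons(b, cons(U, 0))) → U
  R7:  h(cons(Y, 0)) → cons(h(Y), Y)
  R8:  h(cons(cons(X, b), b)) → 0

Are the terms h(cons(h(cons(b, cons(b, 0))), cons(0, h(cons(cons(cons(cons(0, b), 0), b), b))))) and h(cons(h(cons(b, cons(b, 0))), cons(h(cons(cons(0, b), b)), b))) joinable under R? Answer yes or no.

yes — NF(t₁) = 0, NF(t₂) = 0

Reduce t₁ = h(cons(h(cons(b, cons(b, 0))), cons(0, h(cons(cons(cons(cons(0, b), 0), b), b))))):
1. h(cons(h(cons(b, cons(b, 0))), cons(0, h(cons(cons(cons(cons(0, b), 0), b), b)))))  →  h(cons(b, cons(0, h(cons(cons(cons(cons(0, b), 0), b), b)))))   [R6 at 1.1]
2. h(cons(b, cons(0, h(cons(cons(cons(cons(0, b), 0), b), b)))))  →  h(cons(b, cons(0, 0)))   [R8 at 1.2.2]
3. h(cons(b, cons(0, 0)))  →  0   [R6 at ε]

Reduce t₂ = h(cons(h(cons(b, cons(b, 0))), cons(h(cons(cons(0, b), b)), b))):
1. h(cons(h(cons(b, cons(b, 0))), cons(h(cons(cons(0, b), b)), b)))  →  h(cons(cons(0, b), b))   [R2 at ε]
2. h(cons(cons(0, b), b))  →  0   [R8 at ε]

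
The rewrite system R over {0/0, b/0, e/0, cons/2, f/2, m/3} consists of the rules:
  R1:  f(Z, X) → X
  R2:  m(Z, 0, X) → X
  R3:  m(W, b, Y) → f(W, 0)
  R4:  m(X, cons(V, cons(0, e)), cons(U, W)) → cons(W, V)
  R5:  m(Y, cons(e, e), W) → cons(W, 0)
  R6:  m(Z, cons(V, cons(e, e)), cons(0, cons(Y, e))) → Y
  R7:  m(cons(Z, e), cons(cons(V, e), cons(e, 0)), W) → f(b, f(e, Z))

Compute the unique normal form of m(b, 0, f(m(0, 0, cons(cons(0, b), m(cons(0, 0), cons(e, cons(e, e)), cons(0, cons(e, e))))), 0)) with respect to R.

1. m(b, 0, f(m(0, 0, cons(cons(0, b), m(cons(0, 0), cons(e, cons(e, e)), cons(0, cons(e, e))))), 0))  →  f(m(0, 0, cons(cons(0, b), m(cons(0, 0), cons(e, cons(e, e)), cons(0, cons(e, e))))), 0)   [R2 at ε]
2. f(m(0, 0, cons(cons(0, b), m(cons(0, 0), cons(e, cons(e, e)), cons(0, cons(e, e))))), 0)  →  0   [R1 at ε]

0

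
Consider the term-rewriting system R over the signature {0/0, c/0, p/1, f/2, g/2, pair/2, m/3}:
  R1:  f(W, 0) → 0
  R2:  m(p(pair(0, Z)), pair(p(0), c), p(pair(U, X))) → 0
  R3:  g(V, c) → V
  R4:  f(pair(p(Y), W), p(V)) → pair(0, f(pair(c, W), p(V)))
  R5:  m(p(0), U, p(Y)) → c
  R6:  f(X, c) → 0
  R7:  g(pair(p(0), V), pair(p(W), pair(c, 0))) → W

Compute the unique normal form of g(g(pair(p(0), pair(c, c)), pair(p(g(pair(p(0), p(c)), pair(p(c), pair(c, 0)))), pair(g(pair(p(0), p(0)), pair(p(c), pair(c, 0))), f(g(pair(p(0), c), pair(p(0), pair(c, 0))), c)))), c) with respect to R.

c

1. g(g(pair(p(0), pair(c, c)), pair(p(g(pair(p(0), p(c)), pair(p(c), pair(c, 0)))), pair(g(pair(p(0), p(0)), pair(p(c), pair(c, 0))), f(g(pair(p(0), c), pair(p(0), pair(c, 0))), c)))), c)  →  g(pair(p(0), pair(c, c)), pair(p(g(pair(p(0), p(c)), pair(p(c), pair(c, 0)))), pair(g(pair(p(0), p(0)), pair(p(c), pair(c, 0))), f(g(pair(p(0), c), pair(p(0), pair(c, 0))), c))))   [R3 at ε]
2. g(pair(p(0), pair(c, c)), pair(p(g(pair(p(0), p(c)), pair(p(c), pair(c, 0)))), pair(g(pair(p(0), p(0)), pair(p(c), pair(c, 0))), f(g(pair(p(0), c), pair(p(0), pair(c, 0))), c))))  →  g(pair(p(0), pair(c, c)), pair(p(c), pair(g(pair(p(0), p(0)), pair(p(c), pair(c, 0))), f(g(pair(p(0), c), pair(p(0), pair(c, 0))), c))))   [R7 at 2.1.1]
3. g(pair(p(0), pair(c, c)), pair(p(c), pair(g(pair(p(0), p(0)), pair(p(c), pair(c, 0))), f(g(pair(p(0), c), pair(p(0), pair(c, 0))), c))))  →  g(pair(p(0), pair(c, c)), pair(p(c), pair(c, f(g(pair(p(0), c), pair(p(0), pair(c, 0))), c))))   [R7 at 2.2.1]
4. g(pair(p(0), pair(c, c)), pair(p(c), pair(c, f(g(pair(p(0), c), pair(p(0), pair(c, 0))), c))))  →  g(pair(p(0), pair(c, c)), pair(p(c), pair(c, 0)))   [R6 at 2.2.2]
5. g(pair(p(0), pair(c, c)), pair(p(c), pair(c, 0)))  →  c   [R7 at ε]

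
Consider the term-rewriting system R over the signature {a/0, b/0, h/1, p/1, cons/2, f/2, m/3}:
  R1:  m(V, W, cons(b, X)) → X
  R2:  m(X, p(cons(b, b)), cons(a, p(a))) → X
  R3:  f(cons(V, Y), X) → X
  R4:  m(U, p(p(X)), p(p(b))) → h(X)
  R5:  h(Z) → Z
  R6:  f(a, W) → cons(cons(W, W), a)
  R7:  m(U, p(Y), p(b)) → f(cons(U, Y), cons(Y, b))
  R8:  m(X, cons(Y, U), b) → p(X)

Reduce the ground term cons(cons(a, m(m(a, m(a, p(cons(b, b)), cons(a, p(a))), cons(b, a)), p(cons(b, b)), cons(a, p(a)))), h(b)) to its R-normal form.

cons(cons(a, a), b)

1. cons(cons(a, m(m(a, m(a, p(cons(b, b)), cons(a, p(a))), cons(b, a)), p(cons(b, b)), cons(a, p(a)))), h(b))  →  cons(cons(a, m(a, m(a, p(cons(b, b)), cons(a, p(a))), cons(b, a))), h(b))   [R2 at 1.2]
2. cons(cons(a, m(a, m(a, p(cons(b, b)), cons(a, p(a))), cons(b, a))), h(b))  →  cons(cons(a, a), h(b))   [R1 at 1.2]
3. cons(cons(a, a), h(b))  →  cons(cons(a, a), b)   [R5 at 2]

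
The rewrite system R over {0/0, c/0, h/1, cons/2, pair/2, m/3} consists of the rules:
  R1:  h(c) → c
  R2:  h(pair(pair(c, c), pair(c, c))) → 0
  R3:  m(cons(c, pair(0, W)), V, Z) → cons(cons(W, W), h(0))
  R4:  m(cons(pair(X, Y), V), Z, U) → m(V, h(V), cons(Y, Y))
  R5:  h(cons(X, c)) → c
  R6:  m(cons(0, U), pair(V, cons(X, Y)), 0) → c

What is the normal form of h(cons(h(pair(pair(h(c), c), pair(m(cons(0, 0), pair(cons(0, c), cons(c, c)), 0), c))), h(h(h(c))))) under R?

1. h(cons(h(pair(pair(h(c), c), pair(m(cons(0, 0), pair(cons(0, c), cons(c, c)), 0), c))), h(h(h(c)))))  →  h(cons(h(pair(pair(c, c), pair(m(cons(0, 0), pair(cons(0, c), cons(c, c)), 0), c))), h(h(h(c)))))   [R1 at 1.1.1.1.1]
2. h(cons(h(pair(pair(c, c), pair(m(cons(0, 0), pair(cons(0, c), cons(c, c)), 0), c))), h(h(h(c)))))  →  h(cons(h(pair(pair(c, c), pair(c, c))), h(h(h(c)))))   [R6 at 1.1.1.2.1]
3. h(cons(h(pair(pair(c, c), pair(c, c))), h(h(h(c)))))  →  h(cons(0, h(h(h(c)))))   [R2 at 1.1]
4. h(cons(0, h(h(h(c)))))  →  h(cons(0, h(h(c))))   [R1 at 1.2.1.1]
5. h(cons(0, h(h(c))))  →  h(cons(0, h(c)))   [R1 at 1.2.1]
6. h(cons(0, h(c)))  →  h(cons(0, c))   [R1 at 1.2]
7. h(cons(0, c))  →  c   [R5 at ε]

c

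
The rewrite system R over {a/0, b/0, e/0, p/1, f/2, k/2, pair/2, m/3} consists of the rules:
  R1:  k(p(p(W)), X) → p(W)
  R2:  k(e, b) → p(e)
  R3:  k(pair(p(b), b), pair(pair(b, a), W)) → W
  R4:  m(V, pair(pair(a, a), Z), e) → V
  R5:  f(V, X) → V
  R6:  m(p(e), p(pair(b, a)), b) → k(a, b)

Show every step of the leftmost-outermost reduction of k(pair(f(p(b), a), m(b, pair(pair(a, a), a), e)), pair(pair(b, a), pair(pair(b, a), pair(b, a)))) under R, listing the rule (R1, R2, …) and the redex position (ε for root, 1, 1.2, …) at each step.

1. k(pair(f(p(b), a), m(b, pair(pair(a, a), a), e)), pair(pair(b, a), pair(pair(b, a), pair(b, a))))  →  k(pair(p(b), m(b, pair(pair(a, a), a), e)), pair(pair(b, a), pair(pair(b, a), pair(b, a))))   [R5 at 1.1]
2. k(pair(p(b), m(b, pair(pair(a, a), a), e)), pair(pair(b, a), pair(pair(b, a), pair(b, a))))  →  k(pair(p(b), b), pair(pair(b, a), pair(pair(b, a), pair(b, a))))   [R4 at 1.2]
3. k(pair(p(b), b), pair(pair(b, a), pair(pair(b, a), pair(b, a))))  →  pair(pair(b, a), pair(b, a))   [R3 at ε]

pair(pair(b, a), pair(b, a))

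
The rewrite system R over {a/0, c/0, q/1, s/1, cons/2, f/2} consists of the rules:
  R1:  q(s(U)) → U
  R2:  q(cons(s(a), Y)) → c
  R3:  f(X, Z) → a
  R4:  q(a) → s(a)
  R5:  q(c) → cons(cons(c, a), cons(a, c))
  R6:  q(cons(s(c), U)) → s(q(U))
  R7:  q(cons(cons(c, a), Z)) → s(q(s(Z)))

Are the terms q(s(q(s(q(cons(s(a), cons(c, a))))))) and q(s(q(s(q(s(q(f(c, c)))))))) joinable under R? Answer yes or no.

no — NF(t₁) = c, NF(t₂) = s(a)

Reduce t₁ = q(s(q(s(q(cons(s(a), cons(c, a))))))):
1. q(s(q(s(q(cons(s(a), cons(c, a)))))))  →  q(s(q(cons(s(a), cons(c, a)))))   [R1 at ε]
2. q(s(q(cons(s(a), cons(c, a)))))  →  q(cons(s(a), cons(c, a)))   [R1 at ε]
3. q(cons(s(a), cons(c, a)))  →  c   [R2 at ε]

Reduce t₂ = q(s(q(s(q(s(q(f(c, c)))))))):
1. q(s(q(s(q(s(q(f(c, c))))))))  →  q(s(q(s(q(f(c, c))))))   [R1 at ε]
2. q(s(q(s(q(f(c, c))))))  →  q(s(q(f(c, c))))   [R1 at ε]
3. q(s(q(f(c, c))))  →  q(f(c, c))   [R1 at ε]
4. q(f(c, c))  →  q(a)   [R3 at 1]
5. q(a)  →  s(a)   [R4 at ε]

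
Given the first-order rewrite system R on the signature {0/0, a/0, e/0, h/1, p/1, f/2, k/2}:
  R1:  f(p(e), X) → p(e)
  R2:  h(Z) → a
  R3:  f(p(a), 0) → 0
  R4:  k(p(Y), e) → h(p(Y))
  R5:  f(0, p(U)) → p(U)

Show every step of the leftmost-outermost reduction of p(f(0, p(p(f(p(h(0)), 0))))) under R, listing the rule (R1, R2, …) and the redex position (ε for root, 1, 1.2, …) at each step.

p(p(p(0)))

1. p(f(0, p(p(f(p(h(0)), 0)))))  →  p(p(p(f(p(h(0)), 0))))   [R5 at 1]
2. p(p(p(f(p(h(0)), 0))))  →  p(p(p(f(p(a), 0))))   [R2 at 1.1.1.1.1]
3. p(p(p(f(p(a), 0))))  →  p(p(p(0)))   [R3 at 1.1.1]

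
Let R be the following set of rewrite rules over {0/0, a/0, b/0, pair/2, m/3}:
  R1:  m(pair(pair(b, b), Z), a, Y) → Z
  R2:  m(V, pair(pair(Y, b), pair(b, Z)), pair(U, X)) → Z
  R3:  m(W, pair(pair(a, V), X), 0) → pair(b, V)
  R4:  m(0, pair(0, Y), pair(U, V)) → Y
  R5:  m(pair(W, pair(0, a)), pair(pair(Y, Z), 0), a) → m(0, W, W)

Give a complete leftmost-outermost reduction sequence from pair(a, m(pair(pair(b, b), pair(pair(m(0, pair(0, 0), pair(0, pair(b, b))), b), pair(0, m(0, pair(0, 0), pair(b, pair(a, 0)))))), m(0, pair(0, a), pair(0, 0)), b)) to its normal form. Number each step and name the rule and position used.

pair(a, pair(pair(0, b), pair(0, 0)))

1. pair(a, m(pair(pair(b, b), pair(pair(m(0, pair(0, 0), pair(0, pair(b, b))), b), pair(0, m(0, pair(0, 0), pair(b, pair(a, 0)))))), m(0, pair(0, a), pair(0, 0)), b))  →  pair(a, m(pair(pair(b, b), pair(pair(0, b), pair(0, m(0, pair(0, 0), pair(b, pair(a, 0)))))), m(0, pair(0, a), pair(0, 0)), b))   [R4 at 2.1.2.1.1]
2. pair(a, m(pair(pair(b, b), pair(pair(0, b), pair(0, m(0, pair(0, 0), pair(b, pair(a, 0)))))), m(0, pair(0, a), pair(0, 0)), b))  →  pair(a, m(pair(pair(b, b), pair(pair(0, b), pair(0, 0))), m(0, pair(0, a), pair(0, 0)), b))   [R4 at 2.1.2.2.2]
3. pair(a, m(pair(pair(b, b), pair(pair(0, b), pair(0, 0))), m(0, pair(0, a), pair(0, 0)), b))  →  pair(a, m(pair(pair(b, b), pair(pair(0, b), pair(0, 0))), a, b))   [R4 at 2.2]
4. pair(a, m(pair(pair(b, b), pair(pair(0, b), pair(0, 0))), a, b))  →  pair(a, pair(pair(0, b), pair(0, 0)))   [R1 at 2]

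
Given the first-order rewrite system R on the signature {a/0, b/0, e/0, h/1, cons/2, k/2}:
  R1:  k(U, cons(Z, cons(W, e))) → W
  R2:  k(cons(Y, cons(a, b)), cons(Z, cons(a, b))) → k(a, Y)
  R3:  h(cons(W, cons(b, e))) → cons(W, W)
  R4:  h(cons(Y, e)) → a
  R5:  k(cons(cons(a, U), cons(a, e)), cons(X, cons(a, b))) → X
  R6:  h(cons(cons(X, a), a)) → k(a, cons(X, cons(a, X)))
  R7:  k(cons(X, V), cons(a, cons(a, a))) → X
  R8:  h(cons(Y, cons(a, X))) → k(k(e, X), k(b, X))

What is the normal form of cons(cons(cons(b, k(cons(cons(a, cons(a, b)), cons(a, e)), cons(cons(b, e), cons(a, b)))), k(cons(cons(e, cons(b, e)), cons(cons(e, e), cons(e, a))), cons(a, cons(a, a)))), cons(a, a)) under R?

1. cons(cons(cons(b, k(cons(cons(a, cons(a, b)), cons(a, e)), cons(cons(b, e), cons(a, b)))), k(cons(cons(e, cons(b, e)), cons(cons(e, e), cons(e, a))), cons(a, cons(a, a)))), cons(a, a))  →  cons(cons(cons(b, cons(b, e)), k(cons(cons(e, cons(b, e)), cons(cons(e, e), cons(e, a))), cons(a, cons(a, a)))), cons(a, a))   [R5 at 1.1.2]
2. cons(cons(cons(b, cons(b, e)), k(cons(cons(e, cons(b, e)), cons(cons(e, e), cons(e, a))), cons(a, cons(a, a)))), cons(a, a))  →  cons(cons(cons(b, cons(b, e)), cons(e, cons(b, e))), cons(a, a))   [R7 at 1.2]

cons(cons(cons(b, cons(b, e)), cons(e, cons(b, e))), cons(a, a))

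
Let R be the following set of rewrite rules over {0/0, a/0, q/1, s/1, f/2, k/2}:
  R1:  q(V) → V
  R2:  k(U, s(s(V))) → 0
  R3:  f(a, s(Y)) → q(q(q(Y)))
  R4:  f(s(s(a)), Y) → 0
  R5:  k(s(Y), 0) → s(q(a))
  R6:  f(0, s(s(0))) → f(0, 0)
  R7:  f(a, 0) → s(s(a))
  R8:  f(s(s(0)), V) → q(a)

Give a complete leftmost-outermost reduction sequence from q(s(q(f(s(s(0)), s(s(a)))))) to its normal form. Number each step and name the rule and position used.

s(a)

1. q(s(q(f(s(s(0)), s(s(a))))))  →  s(q(f(s(s(0)), s(s(a)))))   [R1 at ε]
2. s(q(f(s(s(0)), s(s(a)))))  →  s(f(s(s(0)), s(s(a))))   [R1 at 1]
3. s(f(s(s(0)), s(s(a))))  →  s(q(a))   [R8 at 1]
4. s(q(a))  →  s(a)   [R1 at 1]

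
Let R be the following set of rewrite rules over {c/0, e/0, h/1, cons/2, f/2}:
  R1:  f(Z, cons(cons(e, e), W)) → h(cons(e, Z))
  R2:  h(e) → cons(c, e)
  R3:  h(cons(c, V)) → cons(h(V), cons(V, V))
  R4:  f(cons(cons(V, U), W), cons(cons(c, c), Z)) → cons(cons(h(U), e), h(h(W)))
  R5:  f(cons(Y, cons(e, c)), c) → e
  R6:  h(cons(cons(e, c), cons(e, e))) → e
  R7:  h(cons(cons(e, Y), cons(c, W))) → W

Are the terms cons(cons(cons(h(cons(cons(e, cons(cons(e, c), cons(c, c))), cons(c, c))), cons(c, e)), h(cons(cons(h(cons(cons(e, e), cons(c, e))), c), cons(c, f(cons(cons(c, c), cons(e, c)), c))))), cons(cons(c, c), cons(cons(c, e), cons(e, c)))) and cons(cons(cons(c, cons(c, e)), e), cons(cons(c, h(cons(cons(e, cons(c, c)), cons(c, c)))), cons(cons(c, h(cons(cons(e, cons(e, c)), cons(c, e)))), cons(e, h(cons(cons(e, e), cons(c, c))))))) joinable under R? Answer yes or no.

yes — NF(t₁) = cons(cons(cons(c, cons(c, e)), e), cons(cons(c, c), cons(cons(c, e), cons(e, c)))), NF(t₂) = cons(cons(cons(c, cons(c, e)), e), cons(cons(c, c), cons(cons(c, e), cons(e, c))))

Reduce t₁ = cons(cons(cons(h(cons(cons(e, cons(cons(e, c), cons(c, c))), cons(c, c))), cons(c, e)), h(cons(cons(h(cons(cons(e, e), cons(c, e))), c), cons(c, f(cons(cons(c, c), cons(e, c)), c))))), cons(cons(c, c), cons(cons(c, e), cons(e, c)))):
1. cons(cons(cons(h(cons(cons(e, cons(cons(e, c), cons(c, c))), cons(c, c))), cons(c, e)), h(cons(cons(h(cons(cons(e, e), cons(c, e))), c), cons(c, f(cons(cons(c, c), cons(e, c)), c))))), cons(cons(c, c), cons(cons(c, e), cons(e, c))))  →  cons(cons(cons(c, cons(c, e)), h(cons(cons(h(cons(cons(e, e), cons(c, e))), c), cons(c, f(cons(cons(c, c), cons(e, c)), c))))), cons(cons(c, c), cons(cons(c, e), cons(e, c))))   [R7 at 1.1.1]
2. cons(cons(cons(c, cons(c, e)), h(cons(cons(h(cons(cons(e, e), cons(c, e))), c), cons(c, f(cons(cons(c, c), cons(e, c)), c))))), cons(cons(c, c), cons(cons(c, e), cons(e, c))))  →  cons(cons(cons(c, cons(c, e)), h(cons(cons(e, c), cons(c, f(cons(cons(c, c), cons(e, c)), c))))), cons(cons(c, c), cons(cons(c, e), cons(e, c))))   [R7 at 1.2.1.1.1]
3. cons(cons(cons(c, cons(c, e)), h(cons(cons(e, c), cons(c, f(cons(cons(c, c), cons(e, c)), c))))), cons(cons(c, c), cons(cons(c, e), cons(e, c))))  →  cons(cons(cons(c, cons(c, e)), f(cons(cons(c, c), cons(e, c)), c)), cons(cons(c, c), cons(cons(c, e), cons(e, c))))   [R7 at 1.2]
4. cons(cons(cons(c, cons(c, e)), f(cons(cons(c, c), cons(e, c)), c)), cons(cons(c, c), cons(cons(c, e), cons(e, c))))  →  cons(cons(cons(c, cons(c, e)), e), cons(cons(c, c), cons(cons(c, e), cons(e, c))))   [R5 at 1.2]

Reduce t₂ = cons(cons(cons(c, cons(c, e)), e), cons(cons(c, h(cons(cons(e, cons(c, c)), cons(c, c)))), cons(cons(c, h(cons(cons(e, cons(e, c)), cons(c, e)))), cons(e, h(cons(cons(e, e), cons(c, c))))))):
1. cons(cons(cons(c, cons(c, e)), e), cons(cons(c, h(cons(cons(e, cons(c, c)), cons(c, c)))), cons(cons(c, h(cons(cons(e, cons(e, c)), cons(c, e)))), cons(e, h(cons(cons(e, e), cons(c, c)))))))  →  cons(cons(cons(c, cons(c, e)), e), cons(cons(c, c), cons(cons(c, h(cons(cons(e, cons(e, c)), cons(c, e)))), cons(e, h(cons(cons(e, e), cons(c, c)))))))   [R7 at 2.1.2]
2. cons(cons(cons(c, cons(c, e)), e), cons(cons(c, c), cons(cons(c, h(cons(cons(e, cons(e, c)), cons(c, e)))), cons(e, h(cons(cons(e, e), cons(c, c)))))))  →  cons(cons(cons(c, cons(c, e)), e), cons(cons(c, c), cons(cons(c, e), cons(e, h(cons(cons(e, e), cons(c, c)))))))   [R7 at 2.2.1.2]
3. cons(cons(cons(c, cons(c, e)), e), cons(cons(c, c), cons(cons(c, e), cons(e, h(cons(cons(e, e), cons(c, c)))))))  →  cons(cons(cons(c, cons(c, e)), e), cons(cons(c, c), cons(cons(c, e), cons(e, c))))   [R7 at 2.2.2.2]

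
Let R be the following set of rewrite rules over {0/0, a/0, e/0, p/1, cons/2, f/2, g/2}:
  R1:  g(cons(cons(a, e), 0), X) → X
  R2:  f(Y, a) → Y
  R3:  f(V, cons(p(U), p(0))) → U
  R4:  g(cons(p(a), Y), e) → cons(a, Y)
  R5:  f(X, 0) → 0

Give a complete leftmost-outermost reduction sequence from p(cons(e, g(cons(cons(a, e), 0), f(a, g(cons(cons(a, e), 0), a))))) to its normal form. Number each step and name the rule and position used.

1. p(cons(e, g(cons(cons(a, e), 0), f(a, g(cons(cons(a, e), 0), a)))))  →  p(cons(e, f(a, g(cons(cons(a, e), 0), a))))   [R1 at 1.2]
2. p(cons(e, f(a, g(cons(cons(a, e), 0), a))))  →  p(cons(e, f(a, a)))   [R1 at 1.2.2]
3. p(cons(e, f(a, a)))  →  p(cons(e, a))   [R2 at 1.2]

p(cons(e, a))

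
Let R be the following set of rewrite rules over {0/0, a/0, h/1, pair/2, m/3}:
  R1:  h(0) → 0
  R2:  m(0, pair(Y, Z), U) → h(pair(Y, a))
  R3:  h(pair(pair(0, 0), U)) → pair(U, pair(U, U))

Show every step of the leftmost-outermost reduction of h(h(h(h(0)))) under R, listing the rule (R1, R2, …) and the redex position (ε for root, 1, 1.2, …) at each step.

1. h(h(h(h(0))))  →  h(h(h(0)))   [R1 at 1.1.1]
2. h(h(h(0)))  →  h(h(0))   [R1 at 1.1]
3. h(h(0))  →  h(0)   [R1 at 1]
4. h(0)  →  0   [R1 at ε]

0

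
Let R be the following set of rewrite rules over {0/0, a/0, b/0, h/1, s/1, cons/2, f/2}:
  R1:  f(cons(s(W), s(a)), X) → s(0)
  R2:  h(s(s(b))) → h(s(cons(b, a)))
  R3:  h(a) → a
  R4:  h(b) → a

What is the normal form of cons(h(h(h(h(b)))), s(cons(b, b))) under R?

cons(a, s(cons(b, b)))

1. cons(h(h(h(h(b)))), s(cons(b, b)))  →  cons(h(h(h(a))), s(cons(b, b)))   [R4 at 1.1.1.1]
2. cons(h(h(h(a))), s(cons(b, b)))  →  cons(h(h(a)), s(cons(b, b)))   [R3 at 1.1.1]
3. cons(h(h(a)), s(cons(b, b)))  →  cons(h(a), s(cons(b, b)))   [R3 at 1.1]
4. cons(h(a), s(cons(b, b)))  →  cons(a, s(cons(b, b)))   [R3 at 1]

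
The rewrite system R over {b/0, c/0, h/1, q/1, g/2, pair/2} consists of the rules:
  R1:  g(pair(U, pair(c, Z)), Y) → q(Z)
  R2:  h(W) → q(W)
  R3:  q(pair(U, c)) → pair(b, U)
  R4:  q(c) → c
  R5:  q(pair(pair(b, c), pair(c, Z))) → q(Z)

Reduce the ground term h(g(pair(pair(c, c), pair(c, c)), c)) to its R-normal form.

1. h(g(pair(pair(c, c), pair(c, c)), c))  →  q(g(pair(pair(c, c), pair(c, c)), c))   [R2 at ε]
2. q(g(pair(pair(c, c), pair(c, c)), c))  →  q(q(c))   [R1 at 1]
3. q(q(c))  →  q(c)   [R4 at 1]
4. q(c)  →  c   [R4 at ε]

c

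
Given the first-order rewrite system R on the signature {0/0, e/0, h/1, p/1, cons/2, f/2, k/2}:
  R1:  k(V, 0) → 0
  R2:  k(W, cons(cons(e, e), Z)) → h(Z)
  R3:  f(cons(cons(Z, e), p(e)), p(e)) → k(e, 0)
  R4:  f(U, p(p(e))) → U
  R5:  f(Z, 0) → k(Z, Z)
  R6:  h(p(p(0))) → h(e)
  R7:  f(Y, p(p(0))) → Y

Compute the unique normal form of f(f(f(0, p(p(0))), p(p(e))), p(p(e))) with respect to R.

1. f(f(f(0, p(p(0))), p(p(e))), p(p(e)))  →  f(f(0, p(p(0))), p(p(e)))   [R4 at ε]
2. f(f(0, p(p(0))), p(p(e)))  →  f(0, p(p(0)))   [R4 at ε]
3. f(0, p(p(0)))  →  0   [R7 at ε]

0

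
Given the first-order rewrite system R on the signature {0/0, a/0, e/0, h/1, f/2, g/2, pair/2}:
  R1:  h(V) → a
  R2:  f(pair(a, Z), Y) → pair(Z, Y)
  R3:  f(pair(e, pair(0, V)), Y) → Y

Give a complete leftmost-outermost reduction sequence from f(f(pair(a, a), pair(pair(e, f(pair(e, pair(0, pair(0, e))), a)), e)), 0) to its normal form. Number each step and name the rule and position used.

pair(pair(pair(e, a), e), 0)

1. f(f(pair(a, a), pair(pair(e, f(pair(e, pair(0, pair(0, e))), a)), e)), 0)  →  f(pair(a, pair(pair(e, f(pair(e, pair(0, pair(0, e))), a)), e)), 0)   [R2 at 1]
2. f(pair(a, pair(pair(e, f(pair(e, pair(0, pair(0, e))), a)), e)), 0)  →  pair(pair(pair(e, f(pair(e, pair(0, pair(0, e))), a)), e), 0)   [R2 at ε]
3. pair(pair(pair(e, f(pair(e, pair(0, pair(0, e))), a)), e), 0)  →  pair(pair(pair(e, a), e), 0)   [R3 at 1.1.2]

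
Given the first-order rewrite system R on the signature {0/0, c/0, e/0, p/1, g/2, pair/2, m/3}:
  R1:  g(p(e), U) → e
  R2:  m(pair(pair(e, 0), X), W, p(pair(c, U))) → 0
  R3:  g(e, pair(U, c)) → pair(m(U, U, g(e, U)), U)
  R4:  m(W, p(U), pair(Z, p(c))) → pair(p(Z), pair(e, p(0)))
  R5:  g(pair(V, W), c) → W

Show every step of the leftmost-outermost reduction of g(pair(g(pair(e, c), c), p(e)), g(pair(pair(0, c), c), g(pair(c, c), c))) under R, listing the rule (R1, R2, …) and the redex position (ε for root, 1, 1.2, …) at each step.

p(e)

1. g(pair(g(pair(e, c), c), p(e)), g(pair(pair(0, c), c), g(pair(c, c), c)))  →  g(pair(c, p(e)), g(pair(pair(0, c), c), g(pair(c, c), c)))   [R5 at 1.1]
2. g(pair(c, p(e)), g(pair(pair(0, c), c), g(pair(c, c), c)))  →  g(pair(c, p(e)), g(pair(pair(0, c), c), c))   [R5 at 2.2]
3. g(pair(c, p(e)), g(pair(pair(0, c), c), c))  →  g(pair(c, p(e)), c)   [R5 at 2]
4. g(pair(c, p(e)), c)  →  p(e)   [R5 at ε]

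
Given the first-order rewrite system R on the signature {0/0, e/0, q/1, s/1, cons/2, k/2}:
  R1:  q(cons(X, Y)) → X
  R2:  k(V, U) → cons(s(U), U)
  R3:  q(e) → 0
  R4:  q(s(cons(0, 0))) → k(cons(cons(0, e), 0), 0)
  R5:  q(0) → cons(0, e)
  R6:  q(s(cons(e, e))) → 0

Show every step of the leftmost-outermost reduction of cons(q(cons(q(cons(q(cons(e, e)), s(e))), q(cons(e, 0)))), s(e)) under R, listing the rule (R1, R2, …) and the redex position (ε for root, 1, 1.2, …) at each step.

cons(e, s(e))

1. cons(q(cons(q(cons(q(cons(e, e)), s(e))), q(cons(e, 0)))), s(e))  →  cons(q(cons(q(cons(e, e)), s(e))), s(e))   [R1 at 1]
2. cons(q(cons(q(cons(e, e)), s(e))), s(e))  →  cons(q(cons(e, e)), s(e))   [R1 at 1]
3. cons(q(cons(e, e)), s(e))  →  cons(e, s(e))   [R1 at 1]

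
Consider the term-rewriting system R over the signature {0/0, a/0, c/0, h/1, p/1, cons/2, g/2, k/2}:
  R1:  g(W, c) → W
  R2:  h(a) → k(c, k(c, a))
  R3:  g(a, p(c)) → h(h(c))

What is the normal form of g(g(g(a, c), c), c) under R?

a

1. g(g(g(a, c), c), c)  →  g(g(a, c), c)   [R1 at ε]
2. g(g(a, c), c)  →  g(a, c)   [R1 at ε]
3. g(a, c)  →  a   [R1 at ε]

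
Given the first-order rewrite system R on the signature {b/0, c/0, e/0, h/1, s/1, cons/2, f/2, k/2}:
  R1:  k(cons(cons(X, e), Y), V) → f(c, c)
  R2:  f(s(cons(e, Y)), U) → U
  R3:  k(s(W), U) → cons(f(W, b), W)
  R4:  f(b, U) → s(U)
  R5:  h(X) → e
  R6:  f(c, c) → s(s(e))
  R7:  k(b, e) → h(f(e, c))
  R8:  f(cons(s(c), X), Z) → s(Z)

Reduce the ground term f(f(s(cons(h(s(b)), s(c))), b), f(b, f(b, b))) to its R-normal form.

1. f(f(s(cons(h(s(b)), s(c))), b), f(b, f(b, b)))  →  f(f(s(cons(e, s(c))), b), f(b, f(b, b)))   [R5 at 1.1.1.1]
2. f(f(s(cons(e, s(c))), b), f(b, f(b, b)))  →  f(b, f(b, f(b, b)))   [R2 at 1]
3. f(b, f(b, f(b, b)))  →  s(f(b, f(b, b)))   [R4 at ε]
4. s(f(b, f(b, b)))  →  s(s(f(b, b)))   [R4 at 1]
5. s(s(f(b, b)))  →  s(s(s(b)))   [R4 at 1.1]

s(s(s(b)))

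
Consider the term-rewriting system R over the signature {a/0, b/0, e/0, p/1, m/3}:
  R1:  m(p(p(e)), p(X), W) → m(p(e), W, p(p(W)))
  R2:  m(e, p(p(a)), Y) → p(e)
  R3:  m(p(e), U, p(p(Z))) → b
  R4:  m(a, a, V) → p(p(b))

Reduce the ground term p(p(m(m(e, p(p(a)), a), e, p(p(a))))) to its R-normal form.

p(p(b))

1. p(p(m(m(e, p(p(a)), a), e, p(p(a)))))  →  p(p(m(p(e), e, p(p(a)))))   [R2 at 1.1.1]
2. p(p(m(p(e), e, p(p(a)))))  →  p(p(b))   [R3 at 1.1]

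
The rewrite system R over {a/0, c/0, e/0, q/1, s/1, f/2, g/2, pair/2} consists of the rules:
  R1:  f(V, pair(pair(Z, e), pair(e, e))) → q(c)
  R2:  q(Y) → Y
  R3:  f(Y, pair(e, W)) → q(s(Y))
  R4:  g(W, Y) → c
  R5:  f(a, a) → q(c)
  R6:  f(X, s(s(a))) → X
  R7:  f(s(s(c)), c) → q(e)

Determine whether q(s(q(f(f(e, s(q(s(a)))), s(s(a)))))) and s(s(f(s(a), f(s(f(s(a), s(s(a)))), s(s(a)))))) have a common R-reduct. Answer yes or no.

Reduce t₁ = q(s(q(f(f(e, s(q(s(a)))), s(s(a)))))):
1. q(s(q(f(f(e, s(q(s(a)))), s(s(a))))))  →  s(q(f(f(e, s(q(s(a)))), s(s(a)))))   [R2 at ε]
2. s(q(f(f(e, s(q(s(a)))), s(s(a)))))  →  s(f(f(e, s(q(s(a)))), s(s(a))))   [R2 at 1]
3. s(f(f(e, s(q(s(a)))), s(s(a))))  →  s(f(e, s(q(s(a)))))   [R6 at 1]
4. s(f(e, s(q(s(a)))))  →  s(f(e, s(s(a))))   [R2 at 1.2.1]
5. s(f(e, s(s(a))))  →  s(e)   [R6 at 1]

Reduce t₂ = s(s(f(s(a), f(s(f(s(a), s(s(a)))), s(s(a)))))):
1. s(s(f(s(a), f(s(f(s(a), s(s(a)))), s(s(a))))))  →  s(s(f(s(a), s(f(s(a), s(s(a)))))))   [R6 at 1.1.2]
2. s(s(f(s(a), s(f(s(a), s(s(a)))))))  →  s(s(f(s(a), s(s(a)))))   [R6 at 1.1.2.1]
3. s(s(f(s(a), s(s(a)))))  →  s(s(s(a)))   [R6 at 1.1]

no — NF(t₁) = s(e), NF(t₂) = s(s(s(a)))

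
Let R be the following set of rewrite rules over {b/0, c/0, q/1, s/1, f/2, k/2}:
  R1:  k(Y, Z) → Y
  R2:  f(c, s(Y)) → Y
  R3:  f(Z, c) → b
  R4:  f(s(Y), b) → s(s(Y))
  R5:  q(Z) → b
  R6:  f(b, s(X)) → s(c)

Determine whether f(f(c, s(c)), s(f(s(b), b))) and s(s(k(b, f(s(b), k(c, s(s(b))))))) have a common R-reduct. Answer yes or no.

yes — NF(t₁) = s(s(b)), NF(t₂) = s(s(b))

Reduce t₁ = f(f(c, s(c)), s(f(s(b), b))):
1. f(f(c, s(c)), s(f(s(b), b)))  →  f(c, s(f(s(b), b)))   [R2 at 1]
2. f(c, s(f(s(b), b)))  →  f(s(b), b)   [R2 at ε]
3. f(s(b), b)  →  s(s(b))   [R4 at ε]

Reduce t₂ = s(s(k(b, f(s(b), k(c, s(s(b))))))):
1. s(s(k(b, f(s(b), k(c, s(s(b)))))))  →  s(s(b))   [R1 at 1.1]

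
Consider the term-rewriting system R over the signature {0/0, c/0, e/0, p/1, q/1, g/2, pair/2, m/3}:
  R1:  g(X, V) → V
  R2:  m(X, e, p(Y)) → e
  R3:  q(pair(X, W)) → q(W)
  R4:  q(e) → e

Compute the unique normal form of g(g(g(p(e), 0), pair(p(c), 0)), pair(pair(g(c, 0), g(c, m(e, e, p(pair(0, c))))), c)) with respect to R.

pair(pair(0, e), c)

1. g(g(g(p(e), 0), pair(p(c), 0)), pair(pair(g(c, 0), g(c, m(e, e, p(pair(0, c))))), c))  →  pair(pair(g(c, 0), g(c, m(e, e, p(pair(0, c))))), c)   [R1 at ε]
2. pair(pair(g(c, 0), g(c, m(e, e, p(pair(0, c))))), c)  →  pair(pair(0, g(c, m(e, e, p(pair(0, c))))), c)   [R1 at 1.1]
3. pair(pair(0, g(c, m(e, e, p(pair(0, c))))), c)  →  pair(pair(0, m(e, e, p(pair(0, c)))), c)   [R1 at 1.2]
4. pair(pair(0, m(e, e, p(pair(0, c)))), c)  →  pair(pair(0, e), c)   [R2 at 1.2]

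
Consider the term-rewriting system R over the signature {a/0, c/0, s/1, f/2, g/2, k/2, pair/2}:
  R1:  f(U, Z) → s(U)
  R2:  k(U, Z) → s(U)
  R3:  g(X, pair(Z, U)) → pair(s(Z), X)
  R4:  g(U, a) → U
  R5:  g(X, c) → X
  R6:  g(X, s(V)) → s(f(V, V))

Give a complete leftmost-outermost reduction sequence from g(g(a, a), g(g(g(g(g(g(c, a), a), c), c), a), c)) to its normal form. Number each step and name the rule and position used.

a

1. g(g(a, a), g(g(g(g(g(g(c, a), a), c), c), a), c))  →  g(a, g(g(g(g(g(g(c, a), a), c), c), a), c))   [R4 at 1]
2. g(a, g(g(g(g(g(g(c, a), a), c), c), a), c))  →  g(a, g(g(g(g(g(c, a), a), c), c), a))   [R5 at 2]
3. g(a, g(g(g(g(g(c, a), a), c), c), a))  →  g(a, g(g(g(g(c, a), a), c), c))   [R4 at 2]
4. g(a, g(g(g(g(c, a), a), c), c))  →  g(a, g(g(g(c, a), a), c))   [R5 at 2]
5. g(a, g(g(g(c, a), a), c))  →  g(a, g(g(c, a), a))   [R5 at 2]
6. g(a, g(g(c, a), a))  →  g(a, g(c, a))   [R4 at 2]
7. g(a, g(c, a))  →  g(a, c)   [R4 at 2]
8. g(a, c)  →  a   [R5 at ε]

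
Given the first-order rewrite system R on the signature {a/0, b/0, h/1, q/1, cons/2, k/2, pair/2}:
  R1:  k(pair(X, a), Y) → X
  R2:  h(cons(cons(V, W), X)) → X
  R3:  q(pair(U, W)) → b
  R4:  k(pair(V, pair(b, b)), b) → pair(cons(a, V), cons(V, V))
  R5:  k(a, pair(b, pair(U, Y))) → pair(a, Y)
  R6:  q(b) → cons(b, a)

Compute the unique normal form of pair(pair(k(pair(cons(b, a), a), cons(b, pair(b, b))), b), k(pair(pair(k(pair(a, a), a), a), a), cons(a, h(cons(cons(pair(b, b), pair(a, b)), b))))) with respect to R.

1. pair(pair(k(pair(cons(b, a), a), cons(b, pair(b, b))), b), k(pair(pair(k(pair(a, a), a), a), a), cons(a, h(cons(cons(pair(b, b), pair(a, b)), b)))))  →  pair(pair(cons(b, a), b), k(pair(pair(k(pair(a, a), a), a), a), cons(a, h(cons(cons(pair(b, b), pair(a, b)), b)))))   [R1 at 1.1]
2. pair(pair(cons(b, a), b), k(pair(pair(k(pair(a, a), a), a), a), cons(a, h(cons(cons(pair(b, b), pair(a, b)), b)))))  →  pair(pair(cons(b, a), b), pair(k(pair(a, a), a), a))   [R1 at 2]
3. pair(pair(cons(b, a), b), pair(k(pair(a, a), a), a))  →  pair(pair(cons(b, a), b), pair(a, a))   [R1 at 2.1]

pair(pair(cons(b, a), b), pair(a, a))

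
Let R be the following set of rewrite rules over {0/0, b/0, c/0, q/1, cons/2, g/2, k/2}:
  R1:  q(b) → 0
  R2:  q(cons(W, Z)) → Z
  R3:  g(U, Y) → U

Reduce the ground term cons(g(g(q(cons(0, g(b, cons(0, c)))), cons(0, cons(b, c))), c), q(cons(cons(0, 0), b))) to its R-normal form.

cons(b, b)

1. cons(g(g(q(cons(0, g(b, cons(0, c)))), cons(0, cons(b, c))), c), q(cons(cons(0, 0), b)))  →  cons(g(q(cons(0, g(b, cons(0, c)))), cons(0, cons(b, c))), q(cons(cons(0, 0), b)))   [R3 at 1]
2. cons(g(q(cons(0, g(b, cons(0, c)))), cons(0, cons(b, c))), q(cons(cons(0, 0), b)))  →  cons(q(cons(0, g(b, cons(0, c)))), q(cons(cons(0, 0), b)))   [R3 at 1]
3. cons(q(cons(0, g(b, cons(0, c)))), q(cons(cons(0, 0), b)))  →  cons(g(b, cons(0, c)), q(cons(cons(0, 0), b)))   [R2 at 1]
4. cons(g(b, cons(0, c)), q(cons(cons(0, 0), b)))  →  cons(b, q(cons(cons(0, 0), b)))   [R3 at 1]
5. cons(b, q(cons(cons(0, 0), b)))  →  cons(b, b)   [R2 at 2]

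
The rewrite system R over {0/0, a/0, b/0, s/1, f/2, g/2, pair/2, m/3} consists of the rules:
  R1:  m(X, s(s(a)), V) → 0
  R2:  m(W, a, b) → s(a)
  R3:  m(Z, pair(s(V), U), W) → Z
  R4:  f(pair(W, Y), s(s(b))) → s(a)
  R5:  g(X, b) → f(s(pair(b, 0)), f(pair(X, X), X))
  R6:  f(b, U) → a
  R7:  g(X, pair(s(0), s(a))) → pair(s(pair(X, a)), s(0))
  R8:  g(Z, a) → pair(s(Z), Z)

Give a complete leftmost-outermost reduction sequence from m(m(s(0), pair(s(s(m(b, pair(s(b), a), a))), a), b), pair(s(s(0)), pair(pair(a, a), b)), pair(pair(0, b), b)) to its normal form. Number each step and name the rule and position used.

1. m(m(s(0), pair(s(s(m(b, pair(s(b), a), a))), a), b), pair(s(s(0)), pair(pair(a, a), b)), pair(pair(0, b), b))  →  m(s(0), pair(s(s(m(b, pair(s(b), a), a))), a), b)   [R3 at ε]
2. m(s(0), pair(s(s(m(b, pair(s(b), a), a))), a), b)  →  s(0)   [R3 at ε]

s(0)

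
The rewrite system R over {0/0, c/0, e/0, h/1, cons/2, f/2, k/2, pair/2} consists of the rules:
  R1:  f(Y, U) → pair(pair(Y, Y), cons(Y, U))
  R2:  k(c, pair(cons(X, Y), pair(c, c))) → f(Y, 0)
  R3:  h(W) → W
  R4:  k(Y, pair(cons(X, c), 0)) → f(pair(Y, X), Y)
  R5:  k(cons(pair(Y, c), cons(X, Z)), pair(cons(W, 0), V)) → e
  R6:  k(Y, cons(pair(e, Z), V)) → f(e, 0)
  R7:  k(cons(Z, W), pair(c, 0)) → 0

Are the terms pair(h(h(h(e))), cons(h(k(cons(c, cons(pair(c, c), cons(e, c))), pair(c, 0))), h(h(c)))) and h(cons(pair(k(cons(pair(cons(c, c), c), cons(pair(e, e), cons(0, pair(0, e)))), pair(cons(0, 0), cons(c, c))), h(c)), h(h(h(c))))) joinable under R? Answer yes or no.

no — NF(t₁) = pair(e, cons(0, c)), NF(t₂) = cons(pair(e, c), c)

Reduce t₁ = pair(h(h(h(e))), cons(h(k(cons(c, cons(pair(c, c), cons(e, c))), pair(c, 0))), h(h(c)))):
1. pair(h(h(h(e))), cons(h(k(cons(c, cons(pair(c, c), cons(e, c))), pair(c, 0))), h(h(c))))  →  pair(h(h(e)), cons(h(k(cons(c, cons(pair(c, c), cons(e, c))), pair(c, 0))), h(h(c))))   [R3 at 1]
2. pair(h(h(e)), cons(h(k(cons(c, cons(pair(c, c), cons(e, c))), pair(c, 0))), h(h(c))))  →  pair(h(e), cons(h(k(cons(c, cons(pair(c, c), cons(e, c))), pair(c, 0))), h(h(c))))   [R3 at 1]
3. pair(h(e), cons(h(k(cons(c, cons(pair(c, c), cons(e, c))), pair(c, 0))), h(h(c))))  →  pair(e, cons(h(k(cons(c, cons(pair(c, c), cons(e, c))), pair(c, 0))), h(h(c))))   [R3 at 1]
4. pair(e, cons(h(k(cons(c, cons(pair(c, c), cons(e, c))), pair(c, 0))), h(h(c))))  →  pair(e, cons(k(cons(c, cons(pair(c, c), cons(e, c))), pair(c, 0)), h(h(c))))   [R3 at 2.1]
5. pair(e, cons(k(cons(c, cons(pair(c, c), cons(e, c))), pair(c, 0)), h(h(c))))  →  pair(e, cons(0, h(h(c))))   [R7 at 2.1]
6. pair(e, cons(0, h(h(c))))  →  pair(e, cons(0, h(c)))   [R3 at 2.2]
7. pair(e, cons(0, h(c)))  →  pair(e, cons(0, c))   [R3 at 2.2]

Reduce t₂ = h(cons(pair(k(cons(pair(cons(c, c), c), cons(pair(e, e), cons(0, pair(0, e)))), pair(cons(0, 0), cons(c, c))), h(c)), h(h(h(c))))):
1. h(cons(pair(k(cons(pair(cons(c, c), c), cons(pair(e, e), cons(0, pair(0, e)))), pair(cons(0, 0), cons(c, c))), h(c)), h(h(h(c)))))  →  cons(pair(k(cons(pair(cons(c, c), c), cons(pair(e, e), cons(0, pair(0, e)))), pair(cons(0, 0), cons(c, c))), h(c)), h(h(h(c))))   [R3 at ε]
2. cons(pair(k(cons(pair(cons(c, c), c), cons(pair(e, e), cons(0, pair(0, e)))), pair(cons(0, 0), cons(c, c))), h(c)), h(h(h(c))))  →  cons(pair(e, h(c)), h(h(h(c))))   [R5 at 1.1]
3. cons(pair(e, h(c)), h(h(h(c))))  →  cons(pair(e, c), h(h(h(c))))   [R3 at 1.2]
4. cons(pair(e, c), h(h(h(c))))  →  cons(pair(e, c), h(h(c)))   [R3 at 2]
5. cons(pair(e, c), h(h(c)))  →  cons(pair(e, c), h(c))   [R3 at 2]
6. cons(pair(e, c), h(c))  →  cons(pair(e, c), c)   [R3 at 2]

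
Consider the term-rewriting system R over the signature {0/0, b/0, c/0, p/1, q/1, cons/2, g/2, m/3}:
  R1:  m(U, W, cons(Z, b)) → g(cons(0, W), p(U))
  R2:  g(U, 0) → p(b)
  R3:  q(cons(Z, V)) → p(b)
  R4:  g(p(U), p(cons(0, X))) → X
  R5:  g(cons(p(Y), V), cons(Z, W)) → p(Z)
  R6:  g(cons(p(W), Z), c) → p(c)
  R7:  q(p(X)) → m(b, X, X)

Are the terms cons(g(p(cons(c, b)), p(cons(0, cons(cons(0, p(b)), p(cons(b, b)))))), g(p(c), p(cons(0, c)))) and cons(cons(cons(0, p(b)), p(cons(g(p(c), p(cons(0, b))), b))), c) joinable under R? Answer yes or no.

yes — NF(t₁) = cons(cons(cons(0, p(b)), p(cons(b, b))), c), NF(t₂) = cons(cons(cons(0, p(b)), p(cons(b, b))), c)

Reduce t₁ = cons(g(p(cons(c, b)), p(cons(0, cons(cons(0, p(b)), p(cons(b, b)))))), g(p(c), p(cons(0, c)))):
1. cons(g(p(cons(c, b)), p(cons(0, cons(cons(0, p(b)), p(cons(b, b)))))), g(p(c), p(cons(0, c))))  →  cons(cons(cons(0, p(b)), p(cons(b, b))), g(p(c), p(cons(0, c))))   [R4 at 1]
2. cons(cons(cons(0, p(b)), p(cons(b, b))), g(p(c), p(cons(0, c))))  →  cons(cons(cons(0, p(b)), p(cons(b, b))), c)   [R4 at 2]

Reduce t₂ = cons(cons(cons(0, p(b)), p(cons(g(p(c), p(cons(0, b))), b))), c):
1. cons(cons(cons(0, p(b)), p(cons(g(p(c), p(cons(0, b))), b))), c)  →  cons(cons(cons(0, p(b)), p(cons(b, b))), c)   [R4 at 1.2.1.1]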